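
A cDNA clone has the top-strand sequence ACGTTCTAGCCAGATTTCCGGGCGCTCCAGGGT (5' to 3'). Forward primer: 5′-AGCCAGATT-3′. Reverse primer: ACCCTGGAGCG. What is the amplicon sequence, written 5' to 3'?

Forward primer AGCCAGATT is found on the top strand at positions 8–16.
The reverse primer's reverse complement is CGCTCCAGGGT, which matches the template at positions 23–33.
The product is the template from position 8 through 33 (26 bp).

5'-AGCCAGATTTCCGGGCGCTCCAGGGT-3'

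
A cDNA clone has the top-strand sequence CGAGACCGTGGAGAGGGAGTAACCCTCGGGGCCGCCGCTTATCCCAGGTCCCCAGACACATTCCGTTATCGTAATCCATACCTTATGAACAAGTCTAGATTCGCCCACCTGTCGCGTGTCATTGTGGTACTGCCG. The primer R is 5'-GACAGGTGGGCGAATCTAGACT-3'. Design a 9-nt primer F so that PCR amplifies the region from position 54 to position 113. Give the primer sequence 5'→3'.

The reverse primer's reverse complement AGTCTAGATTCGCCCACCTGTC matches the template at positions 92–113; the product starts at position 54.
The forward primer is identical to the top strand over positions 54–62: AGACACATT.

5'-AGACACATT-3'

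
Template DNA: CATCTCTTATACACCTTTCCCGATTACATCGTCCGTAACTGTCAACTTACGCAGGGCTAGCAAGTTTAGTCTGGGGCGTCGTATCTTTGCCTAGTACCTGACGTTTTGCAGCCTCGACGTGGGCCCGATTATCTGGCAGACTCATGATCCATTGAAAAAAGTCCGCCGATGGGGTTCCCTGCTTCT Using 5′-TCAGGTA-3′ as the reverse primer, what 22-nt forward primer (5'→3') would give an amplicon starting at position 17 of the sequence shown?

5'-TTCCCGATTACATCGTCCGTAA-3'

The reverse primer's reverse complement TACCTGA matches the template at positions 95–101; the product starts at position 17.
The forward primer is identical to the top strand over positions 17–38: TTCCCGATTACATCGTCCGTAA.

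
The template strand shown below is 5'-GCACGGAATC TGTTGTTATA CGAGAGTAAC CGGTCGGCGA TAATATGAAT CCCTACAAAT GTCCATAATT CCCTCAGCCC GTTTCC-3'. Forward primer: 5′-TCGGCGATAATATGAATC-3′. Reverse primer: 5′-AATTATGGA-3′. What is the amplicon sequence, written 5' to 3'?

Forward primer TCGGCGATAATATGAATC is found on the top strand at positions 34–51.
Taking the reverse complement of AATTATGGA gives TCCATAATT, found at positions 62–70 on the template; the primer anneals here to the top strand with its 3' end pointing upstream.
The product is the template from position 34 through 70 (37 bp).

5'-TCGGCGATAATATGAATCCCTACAAATGTCCATAATT-3'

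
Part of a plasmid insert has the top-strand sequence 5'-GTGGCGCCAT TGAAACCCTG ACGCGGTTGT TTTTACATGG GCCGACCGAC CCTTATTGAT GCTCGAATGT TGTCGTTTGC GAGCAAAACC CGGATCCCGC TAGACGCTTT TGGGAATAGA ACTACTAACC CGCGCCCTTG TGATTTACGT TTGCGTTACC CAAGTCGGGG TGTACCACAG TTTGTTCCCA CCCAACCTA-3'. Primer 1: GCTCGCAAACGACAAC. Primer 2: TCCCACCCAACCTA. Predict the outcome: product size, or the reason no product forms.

Primer 1 (GCTCGCAAACGACAAC) has reverse complement GTTGTCGTTTGCGAGC, which matches the top strand at positions 69–84; primer 1 anneals to the top strand there with its 3' end pointing upstream toward position 69.
Primer 2 (TCCCACCCAACCTA) matches the top strand directly at positions 186–199; it anneals to the bottom strand with its 3' end pointing downstream toward position 199.
The 3' ends diverge (primer 1 extends toward position 1, primer 2 toward position 199), so the primers never converge on a shared product.

No product — the primers' 3' ends point away from each other.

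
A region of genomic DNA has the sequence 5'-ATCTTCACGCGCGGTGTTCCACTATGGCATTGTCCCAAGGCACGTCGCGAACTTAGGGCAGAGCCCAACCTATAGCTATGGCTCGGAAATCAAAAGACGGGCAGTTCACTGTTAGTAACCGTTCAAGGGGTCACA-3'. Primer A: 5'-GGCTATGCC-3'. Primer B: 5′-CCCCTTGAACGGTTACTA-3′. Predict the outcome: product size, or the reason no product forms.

Primer A (GGCTATGCC) does not match the top strand, and its reverse complement GGCATAGCC does not match either.
With no annealing site for primer A, no amplification occurs.

No product — primer A has no binding site in the template.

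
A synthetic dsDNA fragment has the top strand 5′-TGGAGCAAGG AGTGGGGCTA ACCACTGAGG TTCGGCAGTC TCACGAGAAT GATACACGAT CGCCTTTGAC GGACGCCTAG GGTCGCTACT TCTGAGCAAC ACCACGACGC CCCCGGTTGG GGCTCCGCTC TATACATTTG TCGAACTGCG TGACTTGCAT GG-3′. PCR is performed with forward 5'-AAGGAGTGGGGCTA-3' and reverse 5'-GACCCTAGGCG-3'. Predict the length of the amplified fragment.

78 bp

The forward primer matches the template at positions 7–20.
Taking the reverse complement of GACCCTAGGCG gives CGCCTAGGGTC, found at positions 74–84 on the template; the primer anneals here to the top strand with its 3' end pointing upstream.
Amplicon spans positions 7–84: 78 bp.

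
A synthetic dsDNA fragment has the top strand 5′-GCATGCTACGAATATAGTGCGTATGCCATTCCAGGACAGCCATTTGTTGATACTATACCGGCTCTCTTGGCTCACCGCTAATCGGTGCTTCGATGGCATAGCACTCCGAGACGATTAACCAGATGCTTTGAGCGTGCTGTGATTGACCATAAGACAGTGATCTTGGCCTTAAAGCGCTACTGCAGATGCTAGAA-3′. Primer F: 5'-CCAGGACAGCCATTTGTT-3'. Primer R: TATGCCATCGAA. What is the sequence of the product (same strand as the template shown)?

Forward primer CCAGGACAGCCATTTGTT is found on the top strand at positions 31–48.
Taking the reverse complement of TATGCCATCGAA gives TTCGATGGCATA, found at positions 89–100 on the template; the primer anneals here to the top strand with its 3' end pointing upstream.
The product is the template from position 31 through 100 (70 bp).

5'-CCAGGACAGCCATTTGTTGATACTATACCGGCTCTCTTGGCTCACCGCTAATCGGTGCTTCGATGGCATA-3'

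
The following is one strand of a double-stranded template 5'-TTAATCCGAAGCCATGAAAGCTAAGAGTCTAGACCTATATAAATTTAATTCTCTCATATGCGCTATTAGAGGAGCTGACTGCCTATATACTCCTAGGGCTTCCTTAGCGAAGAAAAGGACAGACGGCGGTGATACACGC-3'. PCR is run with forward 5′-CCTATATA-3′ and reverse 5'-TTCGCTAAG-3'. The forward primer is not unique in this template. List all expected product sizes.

78 bp, 30 bp

The forward primer CCTATATA matches the top strand at positions 34–41, 82–89.
The reverse primer's reverse complement is CTTAGCGAA, matching at positions 103–111.
Each forward site pairs with the reverse site to give a product ending at position 111: sizes 78, 30 bp.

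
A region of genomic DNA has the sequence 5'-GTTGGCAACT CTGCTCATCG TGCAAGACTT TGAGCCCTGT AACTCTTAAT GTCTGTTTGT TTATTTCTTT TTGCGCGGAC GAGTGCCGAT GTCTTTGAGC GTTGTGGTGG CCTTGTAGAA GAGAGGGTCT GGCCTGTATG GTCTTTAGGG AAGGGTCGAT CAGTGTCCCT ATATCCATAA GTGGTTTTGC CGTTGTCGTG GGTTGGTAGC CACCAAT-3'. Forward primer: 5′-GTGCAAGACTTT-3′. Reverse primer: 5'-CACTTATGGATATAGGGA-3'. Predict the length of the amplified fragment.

164 bp

The forward primer matches the template at positions 20–31.
Taking the reverse complement of CACTTATGGATATAGGGA gives TCCCTATATCCATAAGTG, found at positions 166–183 on the template; the primer anneals here to the top strand with its 3' end pointing upstream.
Product length = (reverse-primer end) − (forward-primer start) + 1 = 183 − 20 + 1 = 164 bp.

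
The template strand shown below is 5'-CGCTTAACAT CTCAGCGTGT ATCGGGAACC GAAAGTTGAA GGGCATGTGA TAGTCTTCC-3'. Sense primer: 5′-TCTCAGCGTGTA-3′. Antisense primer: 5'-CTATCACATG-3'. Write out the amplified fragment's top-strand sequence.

Forward primer TCTCAGCGTGTA is found on the top strand at positions 10–21.
Reverse complement of the reverse primer: CATGTGATAG. This occurs on the top strand at positions 44–53.
The product is the template from position 10 through 53 (44 bp).

5'-TCTCAGCGTGTATCGGGAACCGAAAGTTGAAGGGCATGTGATAG-3'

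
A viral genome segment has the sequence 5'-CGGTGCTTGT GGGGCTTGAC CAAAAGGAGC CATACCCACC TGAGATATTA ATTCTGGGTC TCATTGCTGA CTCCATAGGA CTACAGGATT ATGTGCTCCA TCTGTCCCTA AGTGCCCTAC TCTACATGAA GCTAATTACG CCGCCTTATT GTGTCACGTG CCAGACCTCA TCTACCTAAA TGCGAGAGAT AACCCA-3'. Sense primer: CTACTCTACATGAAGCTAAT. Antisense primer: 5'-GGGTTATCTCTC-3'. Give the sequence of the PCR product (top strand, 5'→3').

Forward primer CTACTCTACATGAAGCTAAT is found on the top strand at positions 117–136.
The reverse primer's reverse complement is GAGAGATAACCC, which matches the template at positions 184–195.
The product is the template from position 117 through 195 (79 bp).

5'-CTACTCTACATGAAGCTAATTACGCCGCCTTATTGTGTCACGTGCCAGACCTCATCTACCTAAATGCGAGAGATAACCC-3'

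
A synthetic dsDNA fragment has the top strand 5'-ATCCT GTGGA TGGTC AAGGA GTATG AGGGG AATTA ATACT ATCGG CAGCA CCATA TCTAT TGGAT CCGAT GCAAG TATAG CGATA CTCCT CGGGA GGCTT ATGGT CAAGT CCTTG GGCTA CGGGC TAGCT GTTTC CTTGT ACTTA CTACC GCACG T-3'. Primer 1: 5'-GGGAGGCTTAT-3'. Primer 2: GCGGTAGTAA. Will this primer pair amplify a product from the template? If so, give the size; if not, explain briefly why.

Primer 1 (GGGAGGCTTAT) matches the top strand at positions 92–102; it acts as a forward primer.
Primer 2's reverse complement is TTACTACCGC, matching the top strand at positions 143–152; it acts as a reverse primer.
The 3' ends face each other across positions 92–152, giving a 61 bp product.

Yes — a 61 bp product.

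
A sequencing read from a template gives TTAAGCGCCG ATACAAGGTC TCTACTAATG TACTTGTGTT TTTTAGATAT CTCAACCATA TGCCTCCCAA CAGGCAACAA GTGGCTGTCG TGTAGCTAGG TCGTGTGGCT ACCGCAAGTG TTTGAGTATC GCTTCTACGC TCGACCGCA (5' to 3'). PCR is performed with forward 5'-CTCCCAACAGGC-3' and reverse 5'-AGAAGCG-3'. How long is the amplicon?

The forward primer matches the template at positions 64–75.
Reverse complement of the reverse primer: CGCTTCT. This occurs on the top strand at positions 130–136.
The product runs from position 64 to position 136, so its length is 136 − 64 + 1 = 73 bp.

73 bp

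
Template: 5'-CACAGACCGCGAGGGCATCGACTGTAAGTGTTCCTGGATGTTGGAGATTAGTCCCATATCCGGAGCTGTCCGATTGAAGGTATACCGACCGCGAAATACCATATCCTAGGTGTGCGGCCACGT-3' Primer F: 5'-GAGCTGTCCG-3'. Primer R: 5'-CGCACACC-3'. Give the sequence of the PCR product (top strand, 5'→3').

Forward primer GAGCTGTCCG is found on the top strand at positions 63–72.
Reverse complement of the reverse primer: GGTGTGCG. This occurs on the top strand at positions 109–116.
The product is the template from position 63 through 116 (54 bp).

5'-GAGCTGTCCGATTGAAGGTATACCGACCGCGAAATACCATATCCTAGGTGTGCG-3'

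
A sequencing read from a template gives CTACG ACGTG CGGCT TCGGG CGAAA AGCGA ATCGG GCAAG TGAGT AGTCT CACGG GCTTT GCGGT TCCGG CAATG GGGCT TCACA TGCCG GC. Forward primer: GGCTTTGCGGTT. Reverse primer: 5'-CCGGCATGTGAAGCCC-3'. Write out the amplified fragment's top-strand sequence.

5'-GGCTTTGCGGTTCCGGCAATGGGGCTTCACATGCCGG-3'

The forward primer matches the template at positions 55–66.
Reverse complement of the reverse primer: GGGCTTCACATGCCGG. This occurs on the top strand at positions 76–91.
The product is the template from position 55 through 91 (37 bp).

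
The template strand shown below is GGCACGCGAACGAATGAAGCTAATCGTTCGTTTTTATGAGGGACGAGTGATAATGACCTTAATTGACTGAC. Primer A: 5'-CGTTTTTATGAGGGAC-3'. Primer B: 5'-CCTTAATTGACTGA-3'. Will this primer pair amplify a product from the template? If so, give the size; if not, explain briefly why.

No product — both primers anneal to the same strand and extend in the same direction.

Primer A (CGTTTTTATGAGGGAC) matches the top strand at positions 29–44 (3' end points downstream).
Primer B (CCTTAATTGACTGA) also matches the top strand directly, at positions 57–70 — its reverse complement TCAGTCAATTAAGG is not present.
Both primers anneal to the bottom strand with 3' ends pointing the same way, so neither can prime synthesis back toward the other.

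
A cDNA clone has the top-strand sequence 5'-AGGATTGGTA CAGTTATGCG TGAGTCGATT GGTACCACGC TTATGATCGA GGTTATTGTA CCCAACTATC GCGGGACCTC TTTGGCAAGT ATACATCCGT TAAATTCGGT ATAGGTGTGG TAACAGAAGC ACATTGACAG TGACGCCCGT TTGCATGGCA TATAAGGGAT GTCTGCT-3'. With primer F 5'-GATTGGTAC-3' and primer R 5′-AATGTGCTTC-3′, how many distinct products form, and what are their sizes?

Two products: 133 bp, 109 bp

The forward primer GATTGGTAC matches the top strand at positions 3–11, 27–35.
The reverse primer's reverse complement is GAAGCACATT, matching at positions 126–135.
Each forward site pairs with the reverse site to give a product ending at position 135: sizes 133, 109 bp.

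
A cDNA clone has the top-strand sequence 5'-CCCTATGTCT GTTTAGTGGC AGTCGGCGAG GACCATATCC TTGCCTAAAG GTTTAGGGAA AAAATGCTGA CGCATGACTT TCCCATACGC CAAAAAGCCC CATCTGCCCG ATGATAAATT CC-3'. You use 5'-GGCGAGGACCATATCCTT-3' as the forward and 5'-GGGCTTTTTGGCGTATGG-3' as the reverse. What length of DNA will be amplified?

Forward primer GGCGAGGACCATATCCTT is found on the top strand at positions 25–42.
The reverse primer's reverse complement is CCATACGCCAAAAAGCCC, which matches the template at positions 83–100.
Amplicon spans positions 25–100: 76 bp.

76 bp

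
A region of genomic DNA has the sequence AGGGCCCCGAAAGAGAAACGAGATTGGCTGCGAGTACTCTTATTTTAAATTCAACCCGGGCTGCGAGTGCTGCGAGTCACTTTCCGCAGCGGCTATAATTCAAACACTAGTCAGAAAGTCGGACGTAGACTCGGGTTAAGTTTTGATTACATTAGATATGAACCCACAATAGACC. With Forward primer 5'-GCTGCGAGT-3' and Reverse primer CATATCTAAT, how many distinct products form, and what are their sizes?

Three products: 134 bp, 101 bp, 92 bp

The forward primer GCTGCGAGT matches the top strand at positions 27–35, 60–68, 69–77.
The reverse primer's reverse complement is ATTAGATATG, matching at positions 151–160.
Each forward site pairs with the reverse site to give a product ending at position 160: sizes 134, 101, 92 bp.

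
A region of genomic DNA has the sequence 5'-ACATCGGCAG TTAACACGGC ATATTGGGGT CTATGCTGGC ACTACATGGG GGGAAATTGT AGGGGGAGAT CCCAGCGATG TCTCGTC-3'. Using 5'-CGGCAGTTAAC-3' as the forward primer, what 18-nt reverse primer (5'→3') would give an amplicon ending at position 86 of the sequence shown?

The forward primer binds at positions 5–15; the product's 3' end on the top strand is position 86.
The reverse primer anneals to the top strand over positions 69–86, i.e. to ATCCCAGCGATGTCTCGT.
Its sequence written 5'→3' is the reverse complement: ACGAGACATCGCTGGGAT.

5'-ACGAGACATCGCTGGGAT-3'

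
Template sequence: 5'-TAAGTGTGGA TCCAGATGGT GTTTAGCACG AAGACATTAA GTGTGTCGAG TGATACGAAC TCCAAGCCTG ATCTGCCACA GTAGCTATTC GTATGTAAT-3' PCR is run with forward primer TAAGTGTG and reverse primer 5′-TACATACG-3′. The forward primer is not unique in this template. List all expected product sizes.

The forward primer TAAGTGTG matches the top strand at positions 1–8, 38–45.
The reverse primer's reverse complement is CGTATGTA, matching at positions 90–97.
Each forward site pairs with the reverse site to give a product ending at position 97: sizes 97, 60 bp.

97 bp, 60 bp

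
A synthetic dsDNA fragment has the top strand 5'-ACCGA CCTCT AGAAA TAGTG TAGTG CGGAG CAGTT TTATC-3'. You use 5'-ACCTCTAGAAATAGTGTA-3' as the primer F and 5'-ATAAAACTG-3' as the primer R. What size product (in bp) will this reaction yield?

35 bp

Scanning the template, ACCTCTAGAAATAGTGTA occurs at positions 5–22; this primer anneals to the bottom strand there with its 3' end pointing downstream.
Reverse complement of the reverse primer: CAGTTTTAT. This occurs on the top strand at positions 31–39.
Product length = (reverse-primer end) − (forward-primer start) + 1 = 39 − 5 + 1 = 35 bp.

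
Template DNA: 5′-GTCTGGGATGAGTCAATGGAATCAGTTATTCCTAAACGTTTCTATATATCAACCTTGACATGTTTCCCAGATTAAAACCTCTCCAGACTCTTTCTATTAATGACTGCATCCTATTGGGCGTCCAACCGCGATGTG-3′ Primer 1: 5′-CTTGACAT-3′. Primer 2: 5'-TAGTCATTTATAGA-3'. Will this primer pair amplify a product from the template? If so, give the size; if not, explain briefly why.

No product — primer 2 has no binding site in the template.

Primer 2 (TAGTCATTTATAGA) does not match the top strand, and its reverse complement TCTATAAATGACTA does not match either.
With no annealing site for primer 2, no amplification occurs.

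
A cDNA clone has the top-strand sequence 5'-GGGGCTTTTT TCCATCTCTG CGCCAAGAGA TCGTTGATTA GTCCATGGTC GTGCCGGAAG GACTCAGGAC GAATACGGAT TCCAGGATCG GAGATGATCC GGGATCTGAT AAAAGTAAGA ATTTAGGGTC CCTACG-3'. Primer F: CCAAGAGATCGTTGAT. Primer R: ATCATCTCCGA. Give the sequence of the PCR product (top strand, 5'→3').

Forward primer CCAAGAGATCGTTGAT is found on the top strand at positions 23–38.
Taking the reverse complement of ATCATCTCCGA gives TCGGAGATGAT, found at positions 88–98 on the template; the primer anneals here to the top strand with its 3' end pointing upstream.
The product is the template from position 23 through 98 (76 bp).

5'-CCAAGAGATCGTTGATTAGTCCATGGTCGTGCCGGAAGGACTCAGGACGAATACGGATTCCAGGATCGGAGATGAT-3'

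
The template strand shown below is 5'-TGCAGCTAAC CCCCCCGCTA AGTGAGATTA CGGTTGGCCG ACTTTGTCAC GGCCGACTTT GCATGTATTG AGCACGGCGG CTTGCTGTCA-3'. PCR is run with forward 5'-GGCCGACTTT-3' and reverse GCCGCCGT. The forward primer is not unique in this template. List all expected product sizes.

46 bp, 31 bp

The forward primer GGCCGACTTT matches the top strand at positions 36–45, 51–60.
The reverse primer's reverse complement is ACGGCGGC, matching at positions 74–81.
Each forward site pairs with the reverse site to give a product ending at position 81: sizes 46, 31 bp.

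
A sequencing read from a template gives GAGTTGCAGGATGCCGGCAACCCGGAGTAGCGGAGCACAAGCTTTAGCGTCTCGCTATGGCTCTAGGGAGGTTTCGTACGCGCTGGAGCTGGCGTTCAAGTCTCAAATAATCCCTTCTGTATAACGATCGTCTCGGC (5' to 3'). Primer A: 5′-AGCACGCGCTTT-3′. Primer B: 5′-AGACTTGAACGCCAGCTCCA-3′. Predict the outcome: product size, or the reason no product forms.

Primer A (AGCACGCGCTTT) does not match the top strand, and its reverse complement AAAGCGCGTGCT does not match either.
With no annealing site for primer A, no amplification occurs.

No product — primer A has no binding site in the template.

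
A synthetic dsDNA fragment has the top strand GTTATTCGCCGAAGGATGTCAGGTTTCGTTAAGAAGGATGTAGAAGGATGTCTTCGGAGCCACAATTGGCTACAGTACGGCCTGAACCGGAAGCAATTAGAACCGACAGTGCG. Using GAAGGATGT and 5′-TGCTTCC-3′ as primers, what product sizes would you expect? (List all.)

85 bp, 63 bp, 53 bp

The forward primer GAAGGATGT matches the top strand at positions 11–19, 33–41, 43–51.
The reverse primer's reverse complement is GGAAGCA, matching at positions 89–95.
Each forward site pairs with the reverse site to give a product ending at position 95: sizes 85, 63, 53 bp.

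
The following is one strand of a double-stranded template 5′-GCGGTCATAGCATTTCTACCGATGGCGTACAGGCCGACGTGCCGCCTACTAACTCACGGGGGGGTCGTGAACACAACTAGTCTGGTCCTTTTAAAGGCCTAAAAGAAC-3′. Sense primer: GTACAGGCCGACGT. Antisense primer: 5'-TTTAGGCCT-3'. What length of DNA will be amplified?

The forward primer matches the template at positions 27–40.
The reverse primer's reverse complement is AGGCCTAAA, which matches the template at positions 95–103.
Amplicon spans positions 27–103: 77 bp.

77 bp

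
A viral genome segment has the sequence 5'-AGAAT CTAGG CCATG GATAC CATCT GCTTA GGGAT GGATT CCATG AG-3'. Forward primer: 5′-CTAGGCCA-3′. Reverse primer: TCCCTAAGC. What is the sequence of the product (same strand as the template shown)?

5'-CTAGGCCATGGATACCATCTGCTTAGGGA-3'

The forward primer matches the template at positions 6–13.
The reverse primer's reverse complement is GCTTAGGGA, which matches the template at positions 26–34.
The product is the template from position 6 through 34 (29 bp).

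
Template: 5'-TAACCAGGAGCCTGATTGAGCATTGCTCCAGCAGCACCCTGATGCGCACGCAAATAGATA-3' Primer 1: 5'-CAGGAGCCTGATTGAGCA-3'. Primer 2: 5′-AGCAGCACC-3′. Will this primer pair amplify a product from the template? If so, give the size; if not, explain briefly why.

No product — both primers anneal to the same strand and extend in the same direction.

Primer 1 (CAGGAGCCTGATTGAGCA) matches the top strand at positions 5–22 (3' end points downstream).
Primer 2 (AGCAGCACC) also matches the top strand directly, at positions 30–38 — its reverse complement GGTGCTGCT is not present.
Both primers anneal to the bottom strand with 3' ends pointing the same way, so neither can prime synthesis back toward the other.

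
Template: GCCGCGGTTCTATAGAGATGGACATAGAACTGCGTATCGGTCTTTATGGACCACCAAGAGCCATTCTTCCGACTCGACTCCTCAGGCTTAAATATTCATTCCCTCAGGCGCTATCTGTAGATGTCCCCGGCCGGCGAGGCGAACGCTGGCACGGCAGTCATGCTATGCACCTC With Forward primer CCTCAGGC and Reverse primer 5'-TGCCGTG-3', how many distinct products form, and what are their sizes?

Two products: 77 bp, 55 bp

The forward primer CCTCAGGC matches the top strand at positions 80–87, 102–109.
The reverse primer's reverse complement is CACGGCA, matching at positions 150–156.
Each forward site pairs with the reverse site to give a product ending at position 156: sizes 77, 55 bp.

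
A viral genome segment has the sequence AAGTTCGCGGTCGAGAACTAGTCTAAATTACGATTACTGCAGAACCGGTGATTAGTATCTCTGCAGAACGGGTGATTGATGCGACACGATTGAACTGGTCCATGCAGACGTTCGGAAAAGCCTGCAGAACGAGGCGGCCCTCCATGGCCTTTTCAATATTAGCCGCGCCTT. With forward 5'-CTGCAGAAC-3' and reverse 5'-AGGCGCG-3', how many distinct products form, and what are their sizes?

The forward primer CTGCAGAAC matches the top strand at positions 37–45, 61–69, 122–130.
The reverse primer's reverse complement is CGCGCCT, matching at positions 164–170.
Each forward site pairs with the reverse site to give a product ending at position 170: sizes 134, 110, 49 bp.

Three products: 134 bp, 110 bp, 49 bp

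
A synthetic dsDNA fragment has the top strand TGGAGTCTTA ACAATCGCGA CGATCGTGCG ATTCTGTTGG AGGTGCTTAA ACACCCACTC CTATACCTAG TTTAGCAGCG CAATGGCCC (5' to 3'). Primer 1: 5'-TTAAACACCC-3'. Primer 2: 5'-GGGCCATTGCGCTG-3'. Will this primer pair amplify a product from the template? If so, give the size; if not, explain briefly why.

Yes — a 43 bp product.

Primer 1 (TTAAACACCC) matches the top strand at positions 47–56; it acts as a forward primer.
Primer 2's reverse complement is CAGCGCAATGGCCC, matching the top strand at positions 76–89; it acts as a reverse primer.
The 3' ends face each other across positions 47–89, giving a 43 bp product.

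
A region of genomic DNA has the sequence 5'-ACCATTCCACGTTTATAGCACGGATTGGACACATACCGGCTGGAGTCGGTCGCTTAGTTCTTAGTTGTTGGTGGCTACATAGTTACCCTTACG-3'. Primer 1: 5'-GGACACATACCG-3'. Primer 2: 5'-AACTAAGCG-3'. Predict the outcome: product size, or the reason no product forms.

Yes — a 33 bp product.

Primer 1 (GGACACATACCG) matches the top strand at positions 27–38; it acts as a forward primer.
Primer 2's reverse complement is CGCTTAGTT, matching the top strand at positions 51–59; it acts as a reverse primer.
The 3' ends face each other across positions 27–59, giving a 33 bp product.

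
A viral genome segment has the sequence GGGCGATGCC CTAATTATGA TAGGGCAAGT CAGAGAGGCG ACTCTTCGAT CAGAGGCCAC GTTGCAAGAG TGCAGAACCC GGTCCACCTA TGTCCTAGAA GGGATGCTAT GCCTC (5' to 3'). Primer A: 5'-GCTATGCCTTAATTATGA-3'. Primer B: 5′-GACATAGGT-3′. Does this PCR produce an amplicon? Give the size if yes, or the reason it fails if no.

No product — primer A has no binding site in the template.

Primer A (GCTATGCCTTAATTATGA) does not match the top strand, and its reverse complement TCATAATTAAGGCATAGC does not match either.
With no annealing site for primer A, no amplification occurs.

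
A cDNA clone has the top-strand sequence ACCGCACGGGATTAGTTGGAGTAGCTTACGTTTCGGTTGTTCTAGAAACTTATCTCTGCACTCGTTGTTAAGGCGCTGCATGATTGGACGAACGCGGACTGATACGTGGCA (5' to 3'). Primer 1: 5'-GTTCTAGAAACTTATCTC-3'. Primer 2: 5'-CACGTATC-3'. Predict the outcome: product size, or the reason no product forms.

Yes — a 70 bp product.

Primer 1 (GTTCTAGAAACTTATCTC) matches the top strand at positions 39–56; it acts as a forward primer.
Primer 2's reverse complement is GATACGTG, matching the top strand at positions 101–108; it acts as a reverse primer.
The 3' ends face each other across positions 39–108, giving a 70 bp product.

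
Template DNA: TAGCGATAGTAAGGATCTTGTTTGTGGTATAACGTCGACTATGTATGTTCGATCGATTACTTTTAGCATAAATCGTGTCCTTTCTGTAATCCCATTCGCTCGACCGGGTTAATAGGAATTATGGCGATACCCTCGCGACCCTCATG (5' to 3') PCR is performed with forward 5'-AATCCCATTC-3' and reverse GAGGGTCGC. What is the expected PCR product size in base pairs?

56 bp

Scanning the template, AATCCCATTC occurs at positions 88–97; this primer anneals to the bottom strand there with its 3' end pointing downstream.
The reverse primer's reverse complement is GCGACCCTC, which matches the template at positions 135–143.
Product length = (reverse-primer end) − (forward-primer start) + 1 = 143 − 88 + 1 = 56 bp.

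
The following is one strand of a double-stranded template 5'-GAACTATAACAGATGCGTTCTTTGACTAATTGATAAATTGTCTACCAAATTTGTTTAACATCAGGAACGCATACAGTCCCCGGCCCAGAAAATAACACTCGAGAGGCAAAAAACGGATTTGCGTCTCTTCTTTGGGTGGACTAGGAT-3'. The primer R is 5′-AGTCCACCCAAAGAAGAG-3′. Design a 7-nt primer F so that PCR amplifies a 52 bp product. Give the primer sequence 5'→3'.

The reverse primer's reverse complement CTCTTCTTTGGGTGGACT matches the template at positions 125–142, so the product ends at position 142.
A 52 bp product then starts at position 142 − 52 + 1 = 91.
The forward primer is identical to the top strand there: AATAACA.

5'-AATAACA-3'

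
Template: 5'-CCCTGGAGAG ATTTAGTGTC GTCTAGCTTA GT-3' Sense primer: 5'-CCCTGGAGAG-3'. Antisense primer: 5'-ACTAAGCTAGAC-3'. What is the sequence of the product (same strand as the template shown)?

Forward primer CCCTGGAGAG is found on the top strand at positions 1–10.
Taking the reverse complement of ACTAAGCTAGAC gives GTCTAGCTTAGT, found at positions 21–32 on the template; the primer anneals here to the top strand with its 3' end pointing upstream.
The product is the template from position 1 through 32 (32 bp).

5'-CCCTGGAGAGATTTAGTGTCGTCTAGCTTAGT-3'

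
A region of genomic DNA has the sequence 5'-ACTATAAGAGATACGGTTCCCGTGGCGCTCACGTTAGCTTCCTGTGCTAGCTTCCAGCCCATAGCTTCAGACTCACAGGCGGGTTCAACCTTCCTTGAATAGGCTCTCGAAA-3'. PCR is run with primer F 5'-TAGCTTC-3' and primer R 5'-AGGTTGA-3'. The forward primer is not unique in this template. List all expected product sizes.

The forward primer TAGCTTC matches the top strand at positions 35–41, 48–54, 62–68.
The reverse primer's reverse complement is TCAACCT, matching at positions 85–91.
Each forward site pairs with the reverse site to give a product ending at position 91: sizes 57, 44, 30 bp.

57 bp, 44 bp, 30 bp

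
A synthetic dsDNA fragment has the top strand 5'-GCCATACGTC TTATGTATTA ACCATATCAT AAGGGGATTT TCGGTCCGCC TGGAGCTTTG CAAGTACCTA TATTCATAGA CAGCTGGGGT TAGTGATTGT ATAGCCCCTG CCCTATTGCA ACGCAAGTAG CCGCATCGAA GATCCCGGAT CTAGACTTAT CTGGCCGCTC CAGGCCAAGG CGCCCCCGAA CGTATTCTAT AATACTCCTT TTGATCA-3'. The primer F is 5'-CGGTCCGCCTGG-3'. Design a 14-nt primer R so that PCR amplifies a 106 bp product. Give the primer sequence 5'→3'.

5'-CGGGATCTTCGATG-3'

The forward primer binds at positions 42–53, so a 106 bp product ends at position 42 + 106 − 1 = 147.
The reverse primer anneals to the top strand over positions 134–147, i.e. to CATCGAAGATCCCG.
Its sequence written 5'→3' is the reverse complement: CGGGATCTTCGATG.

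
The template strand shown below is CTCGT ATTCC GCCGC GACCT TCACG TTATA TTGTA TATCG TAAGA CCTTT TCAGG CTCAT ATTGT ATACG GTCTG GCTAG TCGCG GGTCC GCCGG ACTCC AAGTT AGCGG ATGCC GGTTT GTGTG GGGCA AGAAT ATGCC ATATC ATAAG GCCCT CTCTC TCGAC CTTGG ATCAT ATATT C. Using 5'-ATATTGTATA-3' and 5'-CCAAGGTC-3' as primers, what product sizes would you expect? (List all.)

143 bp, 112 bp

The forward primer ATATTGTATA matches the top strand at positions 28–37, 59–68.
The reverse primer's reverse complement is GACCTTGG, matching at positions 163–170.
Each forward site pairs with the reverse site to give a product ending at position 170: sizes 143, 112 bp.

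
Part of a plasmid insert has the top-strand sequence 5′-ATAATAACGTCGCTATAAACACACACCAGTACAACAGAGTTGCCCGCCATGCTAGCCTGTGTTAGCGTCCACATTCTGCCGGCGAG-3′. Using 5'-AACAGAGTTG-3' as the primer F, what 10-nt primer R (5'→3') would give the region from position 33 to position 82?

The product's 3' end on the top strand is position 82.
The reverse primer anneals to the top strand over positions 73–82, i.e. to ATTCTGCCGG.
Its sequence written 5'→3' is the reverse complement: CCGGCAGAAT.

5'-CCGGCAGAAT-3'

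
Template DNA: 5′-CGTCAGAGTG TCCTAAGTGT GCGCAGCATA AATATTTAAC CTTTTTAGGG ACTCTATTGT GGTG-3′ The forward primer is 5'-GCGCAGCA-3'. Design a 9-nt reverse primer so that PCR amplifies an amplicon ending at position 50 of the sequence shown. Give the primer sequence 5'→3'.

The forward primer binds at positions 21–28; the product's 3' end on the top strand is position 50.
The reverse primer anneals to the top strand over positions 42–50, i.e. to TTTTTAGGG.
Its sequence written 5'→3' is the reverse complement: CCCTAAAAA.

5'-CCCTAAAAA-3'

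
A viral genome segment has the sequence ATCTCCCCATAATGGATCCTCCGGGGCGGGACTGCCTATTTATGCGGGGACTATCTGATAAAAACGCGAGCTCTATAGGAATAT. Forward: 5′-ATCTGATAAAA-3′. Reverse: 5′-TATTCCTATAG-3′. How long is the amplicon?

Scanning the template, ATCTGATAAAA occurs at positions 53–63; this primer anneals to the bottom strand there with its 3' end pointing downstream.
Reverse complement of the reverse primer: CTATAGGAATA. This occurs on the top strand at positions 73–83.
The product runs from position 53 to position 83, so its length is 83 − 53 + 1 = 31 bp.

31 bp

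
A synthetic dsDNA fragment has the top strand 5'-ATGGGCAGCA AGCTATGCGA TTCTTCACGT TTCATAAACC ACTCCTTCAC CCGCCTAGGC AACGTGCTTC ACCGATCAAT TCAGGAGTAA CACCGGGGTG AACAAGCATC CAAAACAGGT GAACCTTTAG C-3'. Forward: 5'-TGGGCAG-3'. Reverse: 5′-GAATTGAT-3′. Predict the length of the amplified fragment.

81 bp

Forward primer TGGGCAG is found on the top strand at positions 2–8.
The reverse primer's reverse complement is ATCAATTC, which matches the template at positions 75–82.
Amplicon spans positions 2–82: 81 bp.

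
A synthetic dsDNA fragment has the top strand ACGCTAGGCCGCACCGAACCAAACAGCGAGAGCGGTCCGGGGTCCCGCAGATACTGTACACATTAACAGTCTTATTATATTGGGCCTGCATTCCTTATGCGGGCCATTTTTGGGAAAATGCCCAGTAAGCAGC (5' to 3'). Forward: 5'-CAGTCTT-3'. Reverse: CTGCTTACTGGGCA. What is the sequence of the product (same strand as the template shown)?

Forward primer CAGTCTT is found on the top strand at positions 67–73.
The reverse primer's reverse complement is TGCCCAGTAAGCAG, which matches the template at positions 119–132.
The product is the template from position 67 through 132 (66 bp).

5'-CAGTCTTATTATATTGGGCCTGCATTCCTTATGCGGGCCATTTTTGGGAAAATGCCCAGTAAGCAG-3'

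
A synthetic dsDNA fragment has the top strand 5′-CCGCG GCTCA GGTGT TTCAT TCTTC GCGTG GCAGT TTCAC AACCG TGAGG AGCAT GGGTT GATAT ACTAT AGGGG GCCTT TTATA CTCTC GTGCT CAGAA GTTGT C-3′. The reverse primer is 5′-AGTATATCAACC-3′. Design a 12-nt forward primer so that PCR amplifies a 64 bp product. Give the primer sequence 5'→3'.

5'-GGCTCAGGTGTT-3'

The reverse primer's reverse complement GGTTGATATACT matches the template at positions 57–68, so the product ends at position 68.
A 64 bp product then starts at position 68 − 64 + 1 = 5.
The forward primer is identical to the top strand there: GGCTCAGGTGTT.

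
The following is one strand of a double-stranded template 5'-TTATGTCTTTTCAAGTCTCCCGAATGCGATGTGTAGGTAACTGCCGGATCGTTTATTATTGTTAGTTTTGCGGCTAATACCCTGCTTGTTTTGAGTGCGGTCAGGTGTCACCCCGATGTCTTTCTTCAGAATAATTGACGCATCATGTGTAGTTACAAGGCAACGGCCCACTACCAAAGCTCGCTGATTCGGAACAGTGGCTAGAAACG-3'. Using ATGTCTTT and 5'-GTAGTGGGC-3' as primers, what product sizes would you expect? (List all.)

The forward primer ATGTCTTT matches the top strand at positions 3–10, 116–123.
The reverse primer's reverse complement is GCCCACTAC, matching at positions 166–174.
Each forward site pairs with the reverse site to give a product ending at position 174: sizes 172, 59 bp.

172 bp, 59 bp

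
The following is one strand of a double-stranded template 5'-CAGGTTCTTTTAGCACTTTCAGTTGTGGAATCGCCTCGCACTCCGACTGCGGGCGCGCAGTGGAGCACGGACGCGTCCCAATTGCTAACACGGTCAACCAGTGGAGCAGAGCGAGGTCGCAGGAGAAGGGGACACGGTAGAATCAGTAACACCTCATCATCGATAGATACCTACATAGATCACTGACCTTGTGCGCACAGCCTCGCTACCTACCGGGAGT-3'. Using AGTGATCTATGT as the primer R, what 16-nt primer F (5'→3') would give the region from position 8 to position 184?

5'-TTTTAGCACTTTCAGT-3'

The reverse primer's reverse complement ACATAGATCACT matches the template at positions 173–184; the product starts at position 8.
The forward primer is identical to the top strand over positions 8–23: TTTTAGCACTTTCAGT.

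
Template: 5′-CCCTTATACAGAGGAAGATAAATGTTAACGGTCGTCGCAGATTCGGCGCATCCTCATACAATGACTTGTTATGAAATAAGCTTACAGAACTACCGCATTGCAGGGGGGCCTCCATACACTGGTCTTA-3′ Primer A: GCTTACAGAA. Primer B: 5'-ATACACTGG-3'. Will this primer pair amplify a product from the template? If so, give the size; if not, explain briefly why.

No product — both primers anneal to the same strand and extend in the same direction.

Primer A (GCTTACAGAA) matches the top strand at positions 80–89 (3' end points downstream).
Primer B (ATACACTGG) also matches the top strand directly, at positions 114–122 — its reverse complement CCAGTGTAT is not present.
Both primers anneal to the bottom strand with 3' ends pointing the same way, so neither can prime synthesis back toward the other.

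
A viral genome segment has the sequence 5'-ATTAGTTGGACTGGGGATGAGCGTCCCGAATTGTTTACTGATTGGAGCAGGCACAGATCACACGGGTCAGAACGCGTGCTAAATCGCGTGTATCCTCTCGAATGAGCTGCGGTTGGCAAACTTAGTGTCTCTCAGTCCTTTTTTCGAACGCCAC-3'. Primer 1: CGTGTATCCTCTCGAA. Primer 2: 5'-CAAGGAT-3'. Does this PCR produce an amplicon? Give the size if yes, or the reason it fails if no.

Primer 2 (CAAGGAT) does not match the top strand, and its reverse complement ATCCTTG does not match either.
With no annealing site for primer 2, no amplification occurs.

No product — primer 2 has no binding site in the template.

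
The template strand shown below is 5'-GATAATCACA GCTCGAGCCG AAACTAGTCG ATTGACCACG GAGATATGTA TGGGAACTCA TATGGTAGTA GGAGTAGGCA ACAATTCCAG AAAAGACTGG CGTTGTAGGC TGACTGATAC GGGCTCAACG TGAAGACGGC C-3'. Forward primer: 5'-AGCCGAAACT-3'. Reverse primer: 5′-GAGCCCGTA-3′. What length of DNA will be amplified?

111 bp

The forward primer matches the template at positions 16–25.
Reverse complement of the reverse primer: TACGGGCTC. This occurs on the top strand at positions 118–126.
Product length = (reverse-primer end) − (forward-primer start) + 1 = 126 − 16 + 1 = 111 bp.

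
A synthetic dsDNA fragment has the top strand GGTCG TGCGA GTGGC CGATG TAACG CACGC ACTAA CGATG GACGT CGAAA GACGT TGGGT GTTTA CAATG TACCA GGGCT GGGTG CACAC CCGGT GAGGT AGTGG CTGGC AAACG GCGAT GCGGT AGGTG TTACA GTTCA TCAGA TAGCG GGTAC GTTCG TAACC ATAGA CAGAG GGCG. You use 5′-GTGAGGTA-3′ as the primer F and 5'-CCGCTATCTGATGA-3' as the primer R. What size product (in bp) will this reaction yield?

58 bp

Forward primer GTGAGGTA is found on the top strand at positions 94–101.
Reverse complement of the reverse primer: TCATCAGATAGCGG. This occurs on the top strand at positions 138–151.
The product runs from position 94 to position 151, so its length is 151 − 94 + 1 = 58 bp.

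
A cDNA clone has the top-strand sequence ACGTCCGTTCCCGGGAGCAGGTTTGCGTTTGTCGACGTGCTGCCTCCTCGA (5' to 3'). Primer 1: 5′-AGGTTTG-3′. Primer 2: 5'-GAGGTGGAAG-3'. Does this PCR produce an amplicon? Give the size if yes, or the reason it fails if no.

Primer 2 (GAGGTGGAAG) does not match the top strand, and its reverse complement CTTCCACCTC does not match either.
With no annealing site for primer 2, no amplification occurs.

No product — primer 2 has no binding site in the template.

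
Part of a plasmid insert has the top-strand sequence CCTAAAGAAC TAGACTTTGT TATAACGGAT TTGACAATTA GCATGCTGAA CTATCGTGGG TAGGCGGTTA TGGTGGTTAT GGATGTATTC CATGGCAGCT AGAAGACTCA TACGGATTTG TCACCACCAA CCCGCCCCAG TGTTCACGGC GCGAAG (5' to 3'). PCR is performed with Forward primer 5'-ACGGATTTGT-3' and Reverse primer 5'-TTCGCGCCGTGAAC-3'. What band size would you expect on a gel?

Scanning the template, ACGGATTTGT occurs at positions 112–121; this primer anneals to the bottom strand there with its 3' end pointing downstream.
Taking the reverse complement of TTCGCGCCGTGAAC gives GTTCACGGCGCGAA, found at positions 142–155 on the template; the primer anneals here to the top strand with its 3' end pointing upstream.
Product length = (reverse-primer end) − (forward-primer start) + 1 = 155 − 112 + 1 = 44 bp.

44 bp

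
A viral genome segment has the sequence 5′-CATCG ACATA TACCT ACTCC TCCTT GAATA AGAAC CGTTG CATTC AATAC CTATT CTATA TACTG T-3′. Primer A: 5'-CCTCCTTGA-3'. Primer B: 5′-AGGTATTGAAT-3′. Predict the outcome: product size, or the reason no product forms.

Yes — a 34 bp product.

Primer A (CCTCCTTGA) matches the top strand at positions 19–27; it acts as a forward primer.
Primer B's reverse complement is ATTCAATACCT, matching the top strand at positions 42–52; it acts as a reverse primer.
The 3' ends face each other across positions 19–52, giving a 34 bp product.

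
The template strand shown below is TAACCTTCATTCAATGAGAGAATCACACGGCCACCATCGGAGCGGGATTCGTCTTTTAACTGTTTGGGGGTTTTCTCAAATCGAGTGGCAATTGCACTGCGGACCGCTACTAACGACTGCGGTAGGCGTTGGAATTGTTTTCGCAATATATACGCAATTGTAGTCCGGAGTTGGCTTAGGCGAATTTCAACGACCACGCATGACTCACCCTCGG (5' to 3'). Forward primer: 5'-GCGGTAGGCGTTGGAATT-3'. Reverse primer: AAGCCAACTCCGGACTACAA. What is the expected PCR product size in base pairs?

59 bp

The forward primer matches the template at positions 119–136.
The reverse primer's reverse complement is TTGTAGTCCGGAGTTGGCTT, which matches the template at positions 158–177.
The product runs from position 119 to position 177, so its length is 177 − 119 + 1 = 59 bp.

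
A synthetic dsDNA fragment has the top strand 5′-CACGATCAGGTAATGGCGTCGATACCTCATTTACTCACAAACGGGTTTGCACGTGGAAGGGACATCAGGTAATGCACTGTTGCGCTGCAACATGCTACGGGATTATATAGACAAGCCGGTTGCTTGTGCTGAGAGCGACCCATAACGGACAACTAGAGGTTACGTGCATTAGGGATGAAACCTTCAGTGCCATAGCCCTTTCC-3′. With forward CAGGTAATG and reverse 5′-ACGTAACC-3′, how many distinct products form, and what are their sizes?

Two products: 159 bp, 100 bp

The forward primer CAGGTAATG matches the top strand at positions 7–15, 66–74.
The reverse primer's reverse complement is GGTTACGT, matching at positions 158–165.
Each forward site pairs with the reverse site to give a product ending at position 165: sizes 159, 100 bp.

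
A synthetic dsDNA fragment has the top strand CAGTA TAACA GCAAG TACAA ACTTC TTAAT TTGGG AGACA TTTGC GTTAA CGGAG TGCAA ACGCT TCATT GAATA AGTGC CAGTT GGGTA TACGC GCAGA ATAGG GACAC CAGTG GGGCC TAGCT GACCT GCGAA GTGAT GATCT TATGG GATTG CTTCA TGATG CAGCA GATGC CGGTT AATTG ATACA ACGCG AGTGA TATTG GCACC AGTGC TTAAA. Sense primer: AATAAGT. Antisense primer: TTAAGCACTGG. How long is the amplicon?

Scanning the template, AATAAGT occurs at positions 72–78; this primer anneals to the bottom strand there with its 3' end pointing downstream.
Reverse complement of the reverse primer: CCAGTGCTTAA. This occurs on the top strand at positions 209–219.
The product runs from position 72 to position 219, so its length is 219 − 72 + 1 = 148 bp.

148 bp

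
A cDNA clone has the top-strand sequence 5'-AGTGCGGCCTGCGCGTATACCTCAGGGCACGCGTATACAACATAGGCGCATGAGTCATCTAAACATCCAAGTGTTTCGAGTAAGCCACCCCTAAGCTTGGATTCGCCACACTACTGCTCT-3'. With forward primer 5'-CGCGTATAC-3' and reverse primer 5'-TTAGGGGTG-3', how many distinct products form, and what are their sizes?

Two products: 83 bp, 65 bp

The forward primer CGCGTATAC matches the top strand at positions 12–20, 30–38.
The reverse primer's reverse complement is CACCCCTAA, matching at positions 86–94.
Each forward site pairs with the reverse site to give a product ending at position 94: sizes 83, 65 bp.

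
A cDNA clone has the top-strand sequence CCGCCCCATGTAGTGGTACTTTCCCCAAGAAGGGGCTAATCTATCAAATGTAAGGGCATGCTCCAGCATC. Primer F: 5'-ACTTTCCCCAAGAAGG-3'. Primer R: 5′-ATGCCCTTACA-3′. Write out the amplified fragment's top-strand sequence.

5'-ACTTTCCCCAAGAAGGGGCTAATCTATCAAATGTAAGGGCAT-3'

Forward primer ACTTTCCCCAAGAAGG is found on the top strand at positions 18–33.
The reverse primer's reverse complement is TGTAAGGGCAT, which matches the template at positions 49–59.
The product is the template from position 18 through 59 (42 bp).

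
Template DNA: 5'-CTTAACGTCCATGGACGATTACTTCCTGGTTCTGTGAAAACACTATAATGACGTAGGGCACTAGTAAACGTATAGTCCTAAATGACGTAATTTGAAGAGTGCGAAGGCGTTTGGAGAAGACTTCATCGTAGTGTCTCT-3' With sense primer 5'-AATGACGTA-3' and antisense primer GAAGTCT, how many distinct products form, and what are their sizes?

Two products: 78 bp, 44 bp

The forward primer AATGACGTA matches the top strand at positions 47–55, 81–89.
The reverse primer's reverse complement is AGACTTC, matching at positions 118–124.
Each forward site pairs with the reverse site to give a product ending at position 124: sizes 78, 44 bp.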